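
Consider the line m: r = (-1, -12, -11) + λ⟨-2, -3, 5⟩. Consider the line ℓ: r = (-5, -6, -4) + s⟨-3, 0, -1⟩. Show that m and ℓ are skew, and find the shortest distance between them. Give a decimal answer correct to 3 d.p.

Common perpendicular direction n = (-2, -3, 5) × (-3, 0, -1) = (3, -17, -9).
With w = (-5, -6, -4) − (-1, -12, -11) = (-4, 6, 7), w · n = -177.
Since n ≠ 0 the lines are not parallel, and w · n = -177 ≠ 0 so they do not intersect; hence they are skew.
Distance = |w · n| / |n| = |-177| / √379 ≈ 9.092.

9.092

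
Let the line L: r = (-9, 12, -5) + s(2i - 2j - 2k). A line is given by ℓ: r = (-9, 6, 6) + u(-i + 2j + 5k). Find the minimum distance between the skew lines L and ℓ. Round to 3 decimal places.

Common perpendicular direction n = (2, -2, -2) × (-1, 2, 5) = (-6, -8, 2).
With w = (-9, 6, 6) − (-9, 12, -5) = (0, -6, 11), w · n = 70.
Distance = |w · n| / |n| = |70| / √104 ≈ 6.864.

6.864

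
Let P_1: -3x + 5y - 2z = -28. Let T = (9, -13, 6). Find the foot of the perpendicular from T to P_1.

Foot = T − λn with λ = (n·T − d)/|n|² = (-104 − (-28))/38 = -2.
Foot = (9, -13, 6) − (-2)·(-3, 5, -2) = (3, -3, 2).

(3, -3, 2)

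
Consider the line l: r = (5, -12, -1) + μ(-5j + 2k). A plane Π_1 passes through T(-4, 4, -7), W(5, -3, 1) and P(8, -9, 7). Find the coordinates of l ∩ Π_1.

(5, 8, -9)

TW = (9, -7, 8), TP = (12, -13, 14); a normal to Π_1 is TW × TP = (6, -30, -33).
Using T: Π_1 has equation 6x - 30y - 33z = 87.
Substitute r = (5, -12, -1) + t(0, -5, 2) into the plane: 423 + 84t = 87, so t = -4.
Intersection: (5, -12, -1) + (-4)·(0, -5, 2) = (5, 8, -9).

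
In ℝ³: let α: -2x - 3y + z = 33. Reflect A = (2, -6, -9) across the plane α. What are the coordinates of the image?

λ = (n·A − d)/|n|² = (5 − 33)/14 = -2.
Reflection = A − 2λn = (2, -6, -9) − (-4)·(-2, -3, 1) = (-6, -18, -5).

(-6, -18, -5)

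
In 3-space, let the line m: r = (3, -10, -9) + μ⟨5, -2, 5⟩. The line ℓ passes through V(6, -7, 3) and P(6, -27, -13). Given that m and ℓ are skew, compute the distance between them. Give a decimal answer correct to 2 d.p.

A direction vector for ℓ is P − V = (0, -20, -16).
Common perpendicular direction n = (5, -2, 5) × (0, -20, -16) = (132, 80, -100).
With w = (6, -7, 3) − (3, -10, -9) = (3, 3, 12), w · n = -564.
Distance = |w · n| / |n| = |-564| / √33824 ≈ 3.07.

3.07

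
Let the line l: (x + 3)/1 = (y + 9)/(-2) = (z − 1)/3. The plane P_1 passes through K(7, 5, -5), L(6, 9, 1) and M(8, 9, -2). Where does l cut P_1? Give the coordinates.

(-4, -7, -2)

l has direction (1, -2, 3) through (-3, -9, 1).
KL = (-1, 4, 6), KM = (1, 4, 3); a normal to P_1 is KL × KM = (-12, 9, -8).
Using K: P_1 has equation -12x + 9y - 8z = 1.
Substitute r = (-3, -9, 1) + t(1, -2, 3) into the plane: -53 + (-54)t = 1, so t = -1.
Intersection: (-3, -9, 1) + (-1)·(1, -2, 3) = (-4, -7, -2).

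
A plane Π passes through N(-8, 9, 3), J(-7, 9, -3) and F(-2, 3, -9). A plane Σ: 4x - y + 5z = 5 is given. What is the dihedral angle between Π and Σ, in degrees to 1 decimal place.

58.0

NJ = (1, 0, -6), NF = (6, -6, -12); a normal to Π is NJ × NF = (-36, -24, -6).
Using N: Π has equation -36x - 24y - 6z = 54.
cos θ = |n₁·n₂| / (|n₁||n₂|) = |-150| / (√1908 · √42).
θ = arccos(0.52988) ≈ 58.0°.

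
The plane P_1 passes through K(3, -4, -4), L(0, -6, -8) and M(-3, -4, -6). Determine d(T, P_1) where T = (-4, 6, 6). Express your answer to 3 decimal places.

KL = (-3, -2, -4), KM = (-6, 0, -2); a normal to P_1 is KL × KM = (4, 18, -12).
Using K: P_1 has equation 4x + 18y - 12z = -12.
n·T − d = (4)·(-4) + (18)·(6) + (-12)·(6) − (-12) = 32; |n| = √484.
Distance = |32| / √484 = 32/√484 ≈ 1.455.

1.455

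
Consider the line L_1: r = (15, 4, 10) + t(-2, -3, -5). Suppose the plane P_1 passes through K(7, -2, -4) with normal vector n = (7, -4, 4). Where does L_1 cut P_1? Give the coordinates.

(7, -8, -10)

P_1: n·r = n·K gives 7x - 4y + 4z = 41.
Substitute r = (15, 4, 10) + t(-2, -3, -5) into the plane: 129 + (-22)t = 41, so t = 4.
Intersection: (15, 4, 10) + 4·(-2, -3, -5) = (7, -8, -10).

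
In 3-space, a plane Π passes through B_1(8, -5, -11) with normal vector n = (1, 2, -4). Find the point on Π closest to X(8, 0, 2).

(10, 4, -6)

Π: n·r = n·B_1 gives x + 2y - 4z = 42.
Foot = X − λn with λ = (n·X − d)/|n|² = (0 − 42)/21 = -2.
Foot = (8, 0, 2) − (-2)·(1, 2, -4) = (10, 4, -6).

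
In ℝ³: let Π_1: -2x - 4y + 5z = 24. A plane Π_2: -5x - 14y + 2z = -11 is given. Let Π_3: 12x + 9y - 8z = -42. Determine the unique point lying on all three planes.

Solving the 3×3 linear system -2x - 4y + 5z = 24, -5x - 14y + 2z = -11, 12x + 9y - 8z = -42 (e.g. by elimination or Cramer's rule, determinant = 491) gives (-1, 2, 6).

(-1, 2, 6)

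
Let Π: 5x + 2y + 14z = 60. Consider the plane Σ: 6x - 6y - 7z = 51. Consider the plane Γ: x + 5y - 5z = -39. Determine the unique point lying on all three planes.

(6, -6, 3)

Solving the 3×3 linear system 5x + 2y + 14z = 60, 6x - 6y - 7z = 51, x + 5y - 5z = -39 (e.g. by elimination or Cramer's rule, determinant = 875) gives (6, -6, 3).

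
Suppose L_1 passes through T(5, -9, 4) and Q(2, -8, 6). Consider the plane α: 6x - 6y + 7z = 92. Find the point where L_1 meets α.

(-1, -7, 8)

A direction vector for L_1 is Q − T = (-3, 1, 2).
Substitute r = (5, -9, 4) + t(-3, 1, 2) into the plane: 112 + (-10)t = 92, so t = 2.
Intersection: (5, -9, 4) + 2·(-3, 1, 2) = (-1, -7, 8).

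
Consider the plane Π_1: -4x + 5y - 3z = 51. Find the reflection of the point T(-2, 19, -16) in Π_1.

(14, -1, -4)

λ = (n·T − d)/|n|² = (151 − 51)/50 = 2.
Reflection = T − 2λn = (-2, 19, -16) − 4·(-4, 5, -3) = (14, -1, -4).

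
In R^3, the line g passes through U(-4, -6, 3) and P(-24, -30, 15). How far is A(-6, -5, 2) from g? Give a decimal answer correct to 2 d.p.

2.45

A direction vector for g is P − U = (-20, -24, 12).
Taking (-4, -6, 3) on g with direction v = (-20, -24, 12): w = A − (-4, -6, 3) = (-2, 1, -1), and w × v = (-12, 44, 68).
Distance = |w × v| / |v| = √6704 / √1120 ≈ 2.45.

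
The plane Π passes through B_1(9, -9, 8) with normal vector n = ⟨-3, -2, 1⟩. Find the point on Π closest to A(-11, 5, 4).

Π: n·r = n·B_1 gives -3x - 2y + z = -1.
Foot = A − λn with λ = (n·A − d)/|n|² = (27 − (-1))/14 = 2.
Foot = (-11, 5, 4) − 2·(-3, -2, 1) = (-5, 9, 2).

(-5, 9, 2)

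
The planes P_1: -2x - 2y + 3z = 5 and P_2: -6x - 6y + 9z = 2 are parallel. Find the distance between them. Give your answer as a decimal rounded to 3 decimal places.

Rescale P_2 by 1/3: -2x - 2y + 3z = 2/3. Then distance = |5 − (2/3)| / √17 ≈ 1.051.

1.051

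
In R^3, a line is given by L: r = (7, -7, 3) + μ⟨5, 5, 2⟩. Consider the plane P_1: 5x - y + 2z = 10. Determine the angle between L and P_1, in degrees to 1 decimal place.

36.6

sin θ = |n·v| / (|n||v|) = |24| / (√30 · √54) = 0.59628.
θ ≈ 36.6°.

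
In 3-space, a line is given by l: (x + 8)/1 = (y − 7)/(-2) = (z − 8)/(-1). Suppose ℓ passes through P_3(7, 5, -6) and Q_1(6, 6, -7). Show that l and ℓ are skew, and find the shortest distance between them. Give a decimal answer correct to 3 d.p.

14.699

l has direction (1, -2, -1) through (-8, 7, 8).
A direction vector for ℓ is Q_1 − P_3 = (-1, 1, -1).
Common perpendicular direction n = (1, -2, -1) × (-1, 1, -1) = (3, 2, -1).
With w = (7, 5, -6) − (-8, 7, 8) = (15, -2, -14), w · n = 55.
Since n ≠ 0 the lines are not parallel, and w · n = 55 ≠ 0 so they do not intersect; hence they are skew.
Distance = |w · n| / |n| = |55| / √14 ≈ 14.699.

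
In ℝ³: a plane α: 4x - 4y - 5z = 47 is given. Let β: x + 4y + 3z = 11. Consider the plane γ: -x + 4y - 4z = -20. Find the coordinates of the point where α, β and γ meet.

(12, -1, 1)

Solving the 3×3 linear system 4x - 4y - 5z = 47, x + 4y + 3z = 11, -x + 4y - 4z = -20 (e.g. by elimination or Cramer's rule, determinant = -156) gives (12, -1, 1).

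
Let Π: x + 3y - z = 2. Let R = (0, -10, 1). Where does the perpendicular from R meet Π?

Foot = R − λn with λ = (n·R − d)/|n|² = (-31 − 2)/11 = -3.
Foot = (0, -10, 1) − (-3)·(1, 3, -1) = (3, -1, -2).

(3, -1, -2)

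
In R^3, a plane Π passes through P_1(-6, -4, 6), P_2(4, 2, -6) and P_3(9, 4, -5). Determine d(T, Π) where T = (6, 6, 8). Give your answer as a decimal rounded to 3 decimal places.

P_1P_2 = (10, 6, -12), P_1P_3 = (15, 8, -11); a normal to Π is P_1P_2 × P_1P_3 = (30, -70, -10).
Using P_1: Π has equation 30x - 70y - 10z = 40.
n·T − d = (30)·(6) + (-70)·(6) + (-10)·(8) − 40 = -360; |n| = √5900.
Distance = |-360| / √5900 = 360/√5900 ≈ 4.687.

4.687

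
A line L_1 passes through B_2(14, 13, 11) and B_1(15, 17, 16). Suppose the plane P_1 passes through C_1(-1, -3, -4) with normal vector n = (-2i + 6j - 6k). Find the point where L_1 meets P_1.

A direction vector for L_1 is B_1 − B_2 = (1, 4, 5).
P_1: n·r = n·C_1 gives -2x + 6y - 6z = 8.
Substitute r = (14, 13, 11) + t(1, 4, 5) into the plane: -16 + (-8)t = 8, so t = -3.
Intersection: (14, 13, 11) + (-3)·(1, 4, 5) = (11, 1, -4).

(11, 1, -4)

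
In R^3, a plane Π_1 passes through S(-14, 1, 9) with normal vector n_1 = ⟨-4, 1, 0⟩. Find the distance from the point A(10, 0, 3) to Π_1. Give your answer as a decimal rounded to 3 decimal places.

23.526

Π_1: n_1·r = n_1·S gives -4x + y = 57.
n·A − d = (-4)·(10) + (1)·(0) + (0)·(3) − 57 = -97; |n| = √17.
Distance = |-97| / √17 = 97/√17 ≈ 23.526.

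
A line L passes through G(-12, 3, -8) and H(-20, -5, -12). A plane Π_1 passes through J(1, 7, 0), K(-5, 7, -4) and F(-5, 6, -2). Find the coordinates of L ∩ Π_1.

A direction vector for L is H − G = (-8, -8, -4).
JK = (-6, 0, -4), JF = (-6, -1, -2); a normal to Π_1 is JK × JF = (-4, 12, 6).
Using J: Π_1 has equation -4x + 12y + 6z = 80.
Substitute r = (-12, 3, -8) + t(-8, -8, -4) into the plane: 36 + (-88)t = 80, so t = -1/2.
Intersection: (-12, 3, -8) + (-1/2)·(-8, -8, -4) = (-8, 7, -6).

(-8, 7, -6)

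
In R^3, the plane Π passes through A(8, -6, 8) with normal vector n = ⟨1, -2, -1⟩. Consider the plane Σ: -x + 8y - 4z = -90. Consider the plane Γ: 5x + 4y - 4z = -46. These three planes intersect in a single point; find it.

(2, -8, 6)

Π: n·r = n·A gives x - 2y - z = 12.
Solving the 3×3 linear system x - 2y - z = 12, -x + 8y - 4z = -90, 5x + 4y - 4z = -46 (e.g. by elimination or Cramer's rule, determinant = 76) gives (2, -8, 6).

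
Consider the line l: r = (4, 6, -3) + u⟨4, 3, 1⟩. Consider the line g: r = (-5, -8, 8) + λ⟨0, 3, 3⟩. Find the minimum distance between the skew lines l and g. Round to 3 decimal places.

Common perpendicular direction n = (4, 3, 1) × (0, 3, 3) = (6, -12, 12).
With w = (-5, -8, 8) − (4, 6, -3) = (-9, -14, 11), w · n = 246.
Distance = |w · n| / |n| = |246| / √324 ≈ 13.667.

13.667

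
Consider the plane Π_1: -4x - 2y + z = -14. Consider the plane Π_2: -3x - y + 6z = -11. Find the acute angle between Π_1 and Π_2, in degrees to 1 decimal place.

cos θ = |n₁·n₂| / (|n₁||n₂|) = |20| / (√21 · √46).
θ = arccos(0.64349) ≈ 49.9°.

49.9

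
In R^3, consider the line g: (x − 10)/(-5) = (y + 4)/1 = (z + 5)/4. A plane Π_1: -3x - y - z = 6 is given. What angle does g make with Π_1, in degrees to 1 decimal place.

g has direction (-5, 1, 4) through (10, -4, -5).
sin θ = |n·v| / (|n||v|) = |10| / (√11 · √42) = 0.46524.
θ ≈ 27.7°.

27.7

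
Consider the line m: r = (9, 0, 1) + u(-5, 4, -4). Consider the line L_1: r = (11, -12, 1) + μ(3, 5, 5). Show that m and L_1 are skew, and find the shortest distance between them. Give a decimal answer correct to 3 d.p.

Common perpendicular direction n = (-5, 4, -4) × (3, 5, 5) = (40, 13, -37).
With w = (11, -12, 1) − (9, 0, 1) = (2, -12, 0), w · n = -76.
Since n ≠ 0 the lines are not parallel, and w · n = -76 ≠ 0 so they do not intersect; hence they are skew.
Distance = |w · n| / |n| = |-76| / √3138 ≈ 1.357.

1.357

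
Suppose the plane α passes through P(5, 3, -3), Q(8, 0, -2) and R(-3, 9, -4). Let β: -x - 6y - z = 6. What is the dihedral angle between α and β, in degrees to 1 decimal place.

PQ = (3, -3, 1), PR = (-8, 6, -1); a normal to α is PQ × PR = (-3, -5, -6).
Using P: α has equation -3x - 5y - 6z = -12.
cos θ = |n₁·n₂| / (|n₁||n₂|) = |39| / (√70 · √38).
θ = arccos(0.75618) ≈ 40.9°.

40.9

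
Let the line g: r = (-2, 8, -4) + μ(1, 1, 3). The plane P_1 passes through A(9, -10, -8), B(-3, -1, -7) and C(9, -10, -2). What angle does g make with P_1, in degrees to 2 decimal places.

24.97

AB = (-12, 9, 1), AC = (0, 0, 6); a normal to P_1 is AB × AC = (54, 72, 0).
Using A: P_1 has equation 54x + 72y = -234.
sin θ = |n·v| / (|n||v|) = |126| / (√8100 · √11) = 0.42212.
θ ≈ 24.97°.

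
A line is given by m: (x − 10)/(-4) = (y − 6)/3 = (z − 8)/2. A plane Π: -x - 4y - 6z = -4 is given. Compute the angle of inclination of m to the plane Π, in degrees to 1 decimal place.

30.7

m has direction (-4, 3, 2) through (10, 6, 8).
sin θ = |n·v| / (|n||v|) = |-20| / (√53 · √29) = 0.51014.
θ ≈ 30.7°.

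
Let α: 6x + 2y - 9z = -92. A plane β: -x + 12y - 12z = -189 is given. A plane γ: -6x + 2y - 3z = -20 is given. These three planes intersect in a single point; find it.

Solving the 3×3 linear system 6x + 2y - 9z = -92, -x + 12y - 12z = -189, -6x + 2y - 3z = -20 (e.g. by elimination or Cramer's rule, determinant = -564) gives (-3, -10, 6).

(-3, -10, 6)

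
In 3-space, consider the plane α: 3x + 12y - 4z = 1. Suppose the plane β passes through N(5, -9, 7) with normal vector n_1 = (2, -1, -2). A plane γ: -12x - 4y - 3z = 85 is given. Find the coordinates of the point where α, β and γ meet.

(-5, -1, -7)

β: n_1·r = n_1·N gives 2x - y - 2z = 5.
Solving the 3×3 linear system 3x + 12y - 4z = 1, 2x - y - 2z = 5, -12x - 4y - 3z = 85 (e.g. by elimination or Cramer's rule, determinant = 425) gives (-5, -1, -7).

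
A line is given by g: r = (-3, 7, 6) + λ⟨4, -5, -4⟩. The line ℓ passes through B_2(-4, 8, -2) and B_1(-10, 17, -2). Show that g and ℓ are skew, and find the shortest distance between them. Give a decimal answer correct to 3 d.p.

1.374

A direction vector for ℓ is B_1 − B_2 = (-6, 9, 0).
Common perpendicular direction n = (4, -5, -4) × (-6, 9, 0) = (36, 24, 6).
With w = (-4, 8, -2) − (-3, 7, 6) = (-1, 1, -8), w · n = -60.
Since n ≠ 0 the lines are not parallel, and w · n = -60 ≠ 0 so they do not intersect; hence they are skew.
Distance = |w · n| / |n| = |-60| / √1908 ≈ 1.374.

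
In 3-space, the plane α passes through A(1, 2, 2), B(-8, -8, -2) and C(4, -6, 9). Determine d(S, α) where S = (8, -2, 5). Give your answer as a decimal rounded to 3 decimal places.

4.000

AB = (-9, -10, -4), AC = (3, -8, 7); a normal to α is AB × AC = (-102, 51, 102).
Using A: α has equation -102x + 51y + 102z = 204.
n·S − d = (-102)·(8) + (51)·(-2) + (102)·(5) − 204 = -612; |n| = √23409.
Distance = |-612| / √23409 = 612/√23409 ≈ 4.000.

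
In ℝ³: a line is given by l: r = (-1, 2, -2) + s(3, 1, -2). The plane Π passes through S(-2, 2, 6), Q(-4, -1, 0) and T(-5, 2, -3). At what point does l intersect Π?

SQ = (-2, -3, -6), ST = (-3, 0, -9); a normal to Π is SQ × ST = (27, 0, -9).
Using S: Π has equation 27x - 9z = -108.
Substitute r = (-1, 2, -2) + t(3, 1, -2) into the plane: -9 + 99t = -108, so t = -1.
Intersection: (-1, 2, -2) + (-1)·(3, 1, -2) = (-4, 1, 0).

(-4, 1, 0)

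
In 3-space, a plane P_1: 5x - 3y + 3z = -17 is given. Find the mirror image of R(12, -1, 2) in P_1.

(-8, 11, -10)

λ = (n·R − d)/|n|² = (69 − (-17))/43 = 2.
Reflection = R − 2λn = (12, -1, 2) − 4·(5, -3, 3) = (-8, 11, -10).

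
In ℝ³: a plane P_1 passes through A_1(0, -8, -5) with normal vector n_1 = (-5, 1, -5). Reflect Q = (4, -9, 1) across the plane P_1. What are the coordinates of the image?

P_1: n_1·r = n_1·A_1 gives -5x + y - 5z = 17.
λ = (n·Q − d)/|n|² = (-34 − 17)/51 = -1.
Reflection = Q − 2λn = (4, -9, 1) − (-2)·(-5, 1, -5) = (-6, -7, -9).

(-6, -7, -9)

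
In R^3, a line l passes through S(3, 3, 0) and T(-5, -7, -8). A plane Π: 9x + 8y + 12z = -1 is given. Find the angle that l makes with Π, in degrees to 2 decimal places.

75.05

A direction vector for l is T − S = (-8, -10, -8).
sin θ = |n·v| / (|n||v|) = |-248| / (√289 · √228) = 0.96613.
θ ≈ 75.05°.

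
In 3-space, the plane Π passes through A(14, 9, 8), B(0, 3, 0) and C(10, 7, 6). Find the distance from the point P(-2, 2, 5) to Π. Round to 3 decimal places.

AB = (-14, -6, -8), AC = (-4, -2, -2); a normal to Π is AB × AC = (-4, 4, 4).
Using A: Π has equation -4x + 4y + 4z = 12.
n·P − d = (-4)·(-2) + (4)·(2) + (4)·(5) − 12 = 24; |n| = √48.
Distance = |24| / √48 = 24/√48 ≈ 3.464.

3.464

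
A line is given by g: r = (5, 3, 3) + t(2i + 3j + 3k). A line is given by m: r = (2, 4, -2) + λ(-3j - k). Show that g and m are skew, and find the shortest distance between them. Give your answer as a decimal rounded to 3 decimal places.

1.606

Common perpendicular direction n = (2, 3, 3) × (0, -3, -1) = (6, 2, -6).
With w = (2, 4, -2) − (5, 3, 3) = (-3, 1, -5), w · n = 14.
Since n ≠ 0 the lines are not parallel, and w · n = 14 ≠ 0 so they do not intersect; hence they are skew.
Distance = |w · n| / |n| = |14| / √76 ≈ 1.606.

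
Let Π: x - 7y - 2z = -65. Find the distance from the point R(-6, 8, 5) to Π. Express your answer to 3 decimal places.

0.953

n·R − d = (1)·(-6) + (-7)·(8) + (-2)·(5) − (-65) = -7; |n| = √54.
Distance = |-7| / √54 = 7/√54 ≈ 0.953.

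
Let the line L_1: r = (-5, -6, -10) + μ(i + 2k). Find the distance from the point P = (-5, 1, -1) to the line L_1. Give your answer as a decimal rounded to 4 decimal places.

Taking (-5, -6, -10) on L_1 with direction v = (1, 0, 2): w = P − (-5, -6, -10) = (0, 7, 9), and w × v = (14, 9, -7).
Distance = |w × v| / |v| = √326 / √5 ≈ 8.0747.

8.0747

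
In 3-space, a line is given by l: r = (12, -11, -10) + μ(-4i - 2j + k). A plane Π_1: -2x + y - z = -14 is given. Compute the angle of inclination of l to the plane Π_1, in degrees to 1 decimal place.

sin θ = |n·v| / (|n||v|) = |5| / (√6 · √21) = 0.44544.
θ ≈ 26.5°.

26.5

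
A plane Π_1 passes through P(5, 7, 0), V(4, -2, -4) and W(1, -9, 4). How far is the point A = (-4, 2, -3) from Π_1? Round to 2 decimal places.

8.28

PV = (-1, -9, -4), PW = (-4, -16, 4); a normal to Π_1 is PV × PW = (-100, 20, -20).
Using P: Π_1 has equation -100x + 20y - 20z = -360.
n·A − d = (-100)·(-4) + (20)·(2) + (-20)·(-3) − (-360) = 860; |n| = √10800.
Distance = |860| / √10800 = 860/√10800 ≈ 8.28.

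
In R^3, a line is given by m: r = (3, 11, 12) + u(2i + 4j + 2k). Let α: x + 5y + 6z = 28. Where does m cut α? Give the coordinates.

(-3, -1, 6)

Substitute r = (3, 11, 12) + t(2, 4, 2) into the plane: 130 + 34t = 28, so t = -3.
Intersection: (3, 11, 12) + (-3)·(2, 4, 2) = (-3, -1, 6).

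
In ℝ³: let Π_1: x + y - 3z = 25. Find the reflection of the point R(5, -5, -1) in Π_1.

(9, -1, -13)

λ = (n·R − d)/|n|² = (3 − 25)/11 = -2.
Reflection = R − 2λn = (5, -5, -1) − (-4)·(1, 1, -3) = (9, -1, -13).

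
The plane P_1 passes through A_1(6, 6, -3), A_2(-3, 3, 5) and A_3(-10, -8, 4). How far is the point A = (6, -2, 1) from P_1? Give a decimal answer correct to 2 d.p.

A_1A_2 = (-9, -3, 8), A_1A_3 = (-16, -14, 7); a normal to P_1 is A_1A_2 × A_1A_3 = (91, -65, 78).
Using A_1: P_1 has equation 91x - 65y + 78z = -78.
n·A − d = (91)·(6) + (-65)·(-2) + (78)·(1) − (-78) = 832; |n| = √18590.
Distance = |832| / √18590 = 832/√18590 ≈ 6.10.

6.10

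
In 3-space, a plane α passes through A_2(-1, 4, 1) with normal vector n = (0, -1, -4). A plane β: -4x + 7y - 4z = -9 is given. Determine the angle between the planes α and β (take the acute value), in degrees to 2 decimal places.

α: n·r = n·A_2 gives -y - 4z = -8.
cos θ = |n₁·n₂| / (|n₁||n₂|) = |9| / (√17 · √81).
θ = arccos(0.24254) ≈ 75.96°.

75.96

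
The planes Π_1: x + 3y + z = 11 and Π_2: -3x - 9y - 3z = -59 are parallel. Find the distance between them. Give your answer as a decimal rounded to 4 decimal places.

Rescale Π_2 by 1/(-3): x + 3y + z = 59/3. Then distance = |11 − (59/3)| / √11 ≈ 2.6131.

2.6131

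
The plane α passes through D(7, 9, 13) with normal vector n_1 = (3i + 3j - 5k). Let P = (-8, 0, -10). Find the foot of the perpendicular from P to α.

(-11, -3, -5)

α: n_1·r = n_1·D gives 3x + 3y - 5z = -17.
Foot = P − λn with λ = (n·P − d)/|n|² = (26 − (-17))/43 = 1.
Foot = (-8, 0, -10) − 1·(3, 3, -5) = (-11, -3, -5).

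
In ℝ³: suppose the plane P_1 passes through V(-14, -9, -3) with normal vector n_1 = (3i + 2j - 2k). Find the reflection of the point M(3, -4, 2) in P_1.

P_1: n_1·r = n_1·V gives 3x + 2y - 2z = -54.
λ = (n·M − d)/|n|² = (-3 − (-54))/17 = 3.
Reflection = M − 2λn = (3, -4, 2) − 6·(3, 2, -2) = (-15, -16, 14).

(-15, -16, 14)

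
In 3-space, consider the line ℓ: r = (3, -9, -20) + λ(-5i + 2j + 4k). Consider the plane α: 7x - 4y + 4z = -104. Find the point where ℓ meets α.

(-12, -3, -8)

Substitute r = (3, -9, -20) + t(-5, 2, 4) into the plane: -23 + (-27)t = -104, so t = 3.
Intersection: (3, -9, -20) + 3·(-5, 2, 4) = (-12, -3, -8).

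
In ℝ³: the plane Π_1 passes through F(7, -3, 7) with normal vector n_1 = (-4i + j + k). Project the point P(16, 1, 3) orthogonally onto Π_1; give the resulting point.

(8, 3, 5)

Π_1: n_1·r = n_1·F gives -4x + y + z = -24.
Foot = P − λn with λ = (n·P − d)/|n|² = (-60 − (-24))/18 = -2.
Foot = (16, 1, 3) − (-2)·(-4, 1, 1) = (8, 3, 5).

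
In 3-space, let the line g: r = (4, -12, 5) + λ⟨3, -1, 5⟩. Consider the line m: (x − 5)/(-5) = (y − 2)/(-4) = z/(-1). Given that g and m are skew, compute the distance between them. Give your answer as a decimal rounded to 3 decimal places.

m has direction (-5, -4, -1) through (5, 2, 0).
Common perpendicular direction n = (3, -1, 5) × (-5, -4, -1) = (21, -22, -17).
With w = (5, 2, 0) − (4, -12, 5) = (1, 14, -5), w · n = -202.
Distance = |w · n| / |n| = |-202| / √1214 ≈ 5.798.

5.798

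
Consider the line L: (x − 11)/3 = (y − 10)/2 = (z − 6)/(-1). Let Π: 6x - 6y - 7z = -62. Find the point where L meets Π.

(5, 6, 8)

L has direction (3, 2, -1) through (11, 10, 6).
Substitute r = (11, 10, 6) + t(3, 2, -1) into the plane: -36 + 13t = -62, so t = -2.
Intersection: (11, 10, 6) + (-2)·(3, 2, -1) = (5, 6, 8).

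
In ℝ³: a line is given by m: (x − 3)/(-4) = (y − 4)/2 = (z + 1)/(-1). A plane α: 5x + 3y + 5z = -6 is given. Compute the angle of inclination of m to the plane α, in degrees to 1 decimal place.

m has direction (-4, 2, -1) through (3, 4, -1).
sin θ = |n·v| / (|n||v|) = |-19| / (√59 · √21) = 0.53978.
θ ≈ 32.7°.

32.7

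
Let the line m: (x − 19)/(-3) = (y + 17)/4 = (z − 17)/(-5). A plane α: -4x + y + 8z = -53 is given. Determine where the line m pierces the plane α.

m has direction (-3, 4, -5) through (19, -17, 17).
Substitute r = (19, -17, 17) + t(-3, 4, -5) into the plane: 43 + (-24)t = -53, so t = 4.
Intersection: (19, -17, 17) + 4·(-3, 4, -5) = (7, -1, -3).

(7, -1, -3)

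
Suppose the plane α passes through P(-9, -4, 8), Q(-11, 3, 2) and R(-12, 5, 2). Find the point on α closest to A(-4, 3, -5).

(-8, 1, -6)

PQ = (-2, 7, -6), PR = (-3, 9, -6); a normal to α is PQ × PR = (12, 6, 3).
Using P: α has equation 12x + 6y + 3z = -108.
Foot = A − λn with λ = (n·A − d)/|n|² = (-45 − (-108))/189 = 1/3.
Foot = (-4, 3, -5) − (1/3)·(12, 6, 3) = (-8, 1, -6).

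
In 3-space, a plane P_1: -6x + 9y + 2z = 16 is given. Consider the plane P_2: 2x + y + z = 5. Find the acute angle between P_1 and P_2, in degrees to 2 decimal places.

cos θ = |n₁·n₂| / (|n₁||n₂|) = |-1| / (√121 · √6).
θ = arccos(0.03711) ≈ 87.87°.

87.87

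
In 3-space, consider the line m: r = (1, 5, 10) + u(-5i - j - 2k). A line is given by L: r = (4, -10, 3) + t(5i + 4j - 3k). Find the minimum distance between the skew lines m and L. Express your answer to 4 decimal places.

16.4630

Common perpendicular direction n = (-5, -1, -2) × (5, 4, -3) = (11, -25, -15).
With w = (4, -10, 3) − (1, 5, 10) = (3, -15, -7), w · n = 513.
Distance = |w · n| / |n| = |513| / √971 ≈ 16.4630.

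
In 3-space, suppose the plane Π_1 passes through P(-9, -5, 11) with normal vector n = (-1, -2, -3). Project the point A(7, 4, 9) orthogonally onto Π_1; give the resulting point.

(5, 0, 3)

Π_1: n·r = n·P gives -x - 2y - 3z = -14.
Foot = A − λn with λ = (n·A − d)/|n|² = (-42 − (-14))/14 = -2.
Foot = (7, 4, 9) − (-2)·(-1, -2, -3) = (5, 0, 3).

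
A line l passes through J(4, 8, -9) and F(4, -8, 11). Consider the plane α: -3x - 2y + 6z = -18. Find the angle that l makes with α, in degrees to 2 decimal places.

A direction vector for l is F − J = (0, -16, 20).
sin θ = |n·v| / (|n||v|) = |152| / (√49 · √656) = 0.84780.
θ ≈ 57.97°.

57.97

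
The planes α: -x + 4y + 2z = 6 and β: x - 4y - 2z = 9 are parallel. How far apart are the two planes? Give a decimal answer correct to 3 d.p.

3.273

Rescale β by 1/(-1): -x + 4y + 2z = -9. Then distance = |6 − (-9)| / √21 ≈ 3.273.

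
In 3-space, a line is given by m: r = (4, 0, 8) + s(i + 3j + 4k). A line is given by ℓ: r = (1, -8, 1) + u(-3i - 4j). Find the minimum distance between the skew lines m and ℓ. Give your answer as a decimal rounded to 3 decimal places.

0.631

Common perpendicular direction n = (1, 3, 4) × (-3, -4, 0) = (16, -12, 5).
With w = (1, -8, 1) − (4, 0, 8) = (-3, -8, -7), w · n = 13.
Distance = |w · n| / |n| = |13| / √425 ≈ 0.631.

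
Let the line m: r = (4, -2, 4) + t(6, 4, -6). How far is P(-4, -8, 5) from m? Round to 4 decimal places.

Taking (4, -2, 4) on m with direction v = (6, 4, -6): w = P − (4, -2, 4) = (-8, -6, 1), and w × v = (32, -42, 4).
Distance = |w × v| / |v| = √2804 / √88 ≈ 5.6448.

5.6448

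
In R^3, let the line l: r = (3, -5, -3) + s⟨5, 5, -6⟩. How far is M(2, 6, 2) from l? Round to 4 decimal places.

Taking (3, -5, -3) on l with direction v = (5, 5, -6): w = M − (3, -5, -3) = (-1, 11, 5), and w × v = (-91, 19, -60).
Distance = |w × v| / |v| = √12242 / √86 ≈ 11.9310.

11.9310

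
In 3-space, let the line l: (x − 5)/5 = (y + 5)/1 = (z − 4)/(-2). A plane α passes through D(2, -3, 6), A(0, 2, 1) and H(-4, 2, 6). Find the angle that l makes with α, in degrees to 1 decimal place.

l has direction (5, 1, -2) through (5, -5, 4).
DA = (-2, 5, -5), DH = (-6, 5, 0); a normal to α is DA × DH = (25, 30, 20).
Using D: α has equation 25x + 30y + 20z = 80.
sin θ = |n·v| / (|n||v|) = |115| / (√1925 · √30) = 0.47854.
θ ≈ 28.6°.

28.6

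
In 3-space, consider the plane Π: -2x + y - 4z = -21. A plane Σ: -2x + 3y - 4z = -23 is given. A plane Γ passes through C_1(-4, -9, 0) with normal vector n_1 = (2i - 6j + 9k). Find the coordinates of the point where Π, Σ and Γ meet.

Γ: n_1·r = n_1·C_1 gives 2x - 6y + 9z = 46.
Solving the 3×3 linear system -2x + y - 4z = -21, -2x + 3y - 4z = -23, 2x - 6y + 9z = 46 (e.g. by elimination or Cramer's rule, determinant = -20) gives (2, -1, 4).

(2, -1, 4)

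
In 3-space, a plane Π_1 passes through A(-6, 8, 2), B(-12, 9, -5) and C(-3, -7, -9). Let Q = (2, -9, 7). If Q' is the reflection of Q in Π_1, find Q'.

AB = (-6, 1, -7), AC = (3, -15, -11); a normal to Π_1 is AB × AC = (-116, -87, 87).
Using A: Π_1 has equation -116x - 87y + 87z = 174.
λ = (n·Q − d)/|n|² = (1160 − 174)/28594 = 1/29.
Reflection = Q − 2λn = (2, -9, 7) − (2/29)·(-116, -87, 87) = (10, -3, 1).

(10, -3, 1)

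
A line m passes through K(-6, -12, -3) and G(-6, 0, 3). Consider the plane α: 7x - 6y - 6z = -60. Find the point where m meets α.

A direction vector for m is G − K = (0, 12, 6).
Substitute r = (-6, -12, -3) + t(0, 12, 6) into the plane: 48 + (-108)t = -60, so t = 1.
Intersection: (-6, -12, -3) + 1·(0, 12, 6) = (-6, 0, 3).

(-6, 0, 3)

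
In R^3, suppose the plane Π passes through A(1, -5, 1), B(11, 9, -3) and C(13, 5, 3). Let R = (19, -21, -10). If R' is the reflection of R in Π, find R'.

AB = (10, 14, -4), AC = (12, 10, 2); a normal to Π is AB × AC = (68, -68, -68).
Using A: Π has equation 68x - 68y - 68z = 340.
λ = (n·R − d)/|n|² = (3400 − 340)/13872 = 15/68.
Reflection = R − 2λn = (19, -21, -10) − (15/34)·(68, -68, -68) = (-11, 9, 20).

(-11, 9, 20)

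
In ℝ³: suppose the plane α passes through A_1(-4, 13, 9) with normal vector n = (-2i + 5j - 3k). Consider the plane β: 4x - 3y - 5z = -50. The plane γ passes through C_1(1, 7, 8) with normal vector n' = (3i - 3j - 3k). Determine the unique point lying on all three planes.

(-8, 6, 0)

α: n·r = n·A_1 gives -2x + 5y - 3z = 46.
γ: n'·r = n'·C_1 gives 3x - 3y - 3z = -42.
Solving the 3×3 linear system -2x + 5y - 3z = 46, 4x - 3y - 5z = -50, 3x - 3y - 3z = -42 (e.g. by elimination or Cramer's rule, determinant = 6) gives (-8, 6, 0).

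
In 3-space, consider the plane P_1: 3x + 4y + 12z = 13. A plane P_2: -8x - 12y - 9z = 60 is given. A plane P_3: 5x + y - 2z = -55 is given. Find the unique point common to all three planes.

Solving the 3×3 linear system 3x + 4y + 12z = 13, -8x - 12y - 9z = 60, 5x + y - 2z = -55 (e.g. by elimination or Cramer's rule, determinant = 479) gives (-9, -2, 4).

(-9, -2, 4)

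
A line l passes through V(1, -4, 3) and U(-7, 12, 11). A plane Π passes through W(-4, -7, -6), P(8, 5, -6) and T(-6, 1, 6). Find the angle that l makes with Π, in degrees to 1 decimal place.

A direction vector for l is U − V = (-8, 16, 8).
WP = (12, 12, 0), WT = (-2, 8, 12); a normal to Π is WP × WT = (144, -144, 120).
Using W: Π has equation 144x - 144y + 120z = -288.
sin θ = |n·v| / (|n||v|) = |-2496| / (√55872 · √384) = 0.53887.
θ ≈ 32.6°.

32.6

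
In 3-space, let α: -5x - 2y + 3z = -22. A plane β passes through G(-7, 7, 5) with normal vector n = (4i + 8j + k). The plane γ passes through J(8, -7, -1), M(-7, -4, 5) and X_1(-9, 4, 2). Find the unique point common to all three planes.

(1, 4, -3)

β: n·r = n·G gives 4x + 8y + z = 33.
JM = (-15, 3, 6), JX_1 = (-17, 11, 3); a normal to γ is JM × JX_1 = (-57, -57, -114).
Using J: γ has equation -57x - 57y - 114z = 57.
Solving the 3×3 linear system -5x - 2y + 3z = -22, 4x + 8y + z = 33, -57x - 57y - 114z = 57 (e.g. by elimination or Cramer's rule, determinant = 4161) gives (1, 4, -3).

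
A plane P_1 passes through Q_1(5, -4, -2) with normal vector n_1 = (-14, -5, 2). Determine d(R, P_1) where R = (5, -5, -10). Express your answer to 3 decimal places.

0.733

P_1: n_1·r = n_1·Q_1 gives -14x - 5y + 2z = -54.
n·R − d = (-14)·(5) + (-5)·(-5) + (2)·(-10) − (-54) = -11; |n| = √225.
Distance = |-11| / √225 = 11/√225 ≈ 0.733.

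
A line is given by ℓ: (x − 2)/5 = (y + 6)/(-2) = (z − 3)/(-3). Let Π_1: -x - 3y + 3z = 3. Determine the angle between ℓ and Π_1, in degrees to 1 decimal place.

ℓ has direction (5, -2, -3) through (2, -6, 3).
sin θ = |n·v| / (|n||v|) = |-8| / (√19 · √38) = 0.29773.
θ ≈ 17.3°.

17.3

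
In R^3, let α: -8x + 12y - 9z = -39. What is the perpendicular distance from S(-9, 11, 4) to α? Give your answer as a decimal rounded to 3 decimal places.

12.176

n·S − d = (-8)·(-9) + (12)·(11) + (-9)·(4) − (-39) = 207; |n| = √289.
Distance = |207| / √289 = 207/√289 ≈ 12.176.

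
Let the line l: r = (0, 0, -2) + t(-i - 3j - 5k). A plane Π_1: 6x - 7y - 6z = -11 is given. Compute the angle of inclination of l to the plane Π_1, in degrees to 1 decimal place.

sin θ = |n·v| / (|n||v|) = |45| / (√121 · √35) = 0.69149.
θ ≈ 43.7°.

43.7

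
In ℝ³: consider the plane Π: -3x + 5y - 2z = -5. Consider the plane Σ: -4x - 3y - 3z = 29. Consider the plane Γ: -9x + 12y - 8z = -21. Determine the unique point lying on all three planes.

Solving the 3×3 linear system -3x + 5y - 2z = -5, -4x - 3y - 3z = 29, -9x + 12y - 8z = -21 (e.g. by elimination or Cramer's rule, determinant = -55) gives (-11, -4, 9).

(-11, -4, 9)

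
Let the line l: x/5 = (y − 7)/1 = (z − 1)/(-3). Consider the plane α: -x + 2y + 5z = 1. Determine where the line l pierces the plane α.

(5, 8, -2)

l has direction (5, 1, -3) through (0, 7, 1).
Substitute r = (0, 7, 1) + t(5, 1, -3) into the plane: 19 + (-18)t = 1, so t = 1.
Intersection: (0, 7, 1) + 1·(5, 1, -3) = (5, 8, -2).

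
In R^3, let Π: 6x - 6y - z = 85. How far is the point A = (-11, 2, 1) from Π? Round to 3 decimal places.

19.195

n·A − d = (6)·(-11) + (-6)·(2) + (-1)·(1) − 85 = -164; |n| = √73.
Distance = |-164| / √73 = 164/√73 ≈ 19.195.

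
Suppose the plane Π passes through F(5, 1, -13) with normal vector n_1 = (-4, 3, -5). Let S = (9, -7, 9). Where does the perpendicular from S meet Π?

(-3, 2, -6)

Π: n_1·r = n_1·F gives -4x + 3y - 5z = 48.
Foot = S − λn with λ = (n·S − d)/|n|² = (-102 − 48)/50 = -3.
Foot = (9, -7, 9) − (-3)·(-4, 3, -5) = (-3, 2, -6).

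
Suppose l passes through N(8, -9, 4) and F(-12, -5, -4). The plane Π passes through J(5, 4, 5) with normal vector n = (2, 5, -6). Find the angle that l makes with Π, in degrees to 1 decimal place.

9.1

A direction vector for l is F − N = (-20, 4, -8).
Π: n·r = n·J gives 2x + 5y - 6z = 0.
sin θ = |n·v| / (|n||v|) = |28| / (√65 · √480) = 0.15852.
θ ≈ 9.1°.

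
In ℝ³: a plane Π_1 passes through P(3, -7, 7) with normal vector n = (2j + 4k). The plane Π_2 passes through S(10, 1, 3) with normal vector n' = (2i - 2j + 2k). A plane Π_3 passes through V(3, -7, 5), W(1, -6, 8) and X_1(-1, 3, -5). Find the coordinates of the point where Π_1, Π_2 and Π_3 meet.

(1, -5, 6)

Π_1: n·r = n·P gives 2y + 4z = 14.
Π_2: n'·r = n'·S gives 2x - 2y + 2z = 24.
VW = (-2, 1, 3), VX_1 = (-4, 10, -10); a normal to Π_3 is VW × VX_1 = (-40, -32, -16).
Using V: Π_3 has equation -40x - 32y - 16z = 24.
Solving the 3×3 linear system 2y + 4z = 14, 2x - 2y + 2z = 24, -40x - 32y - 16z = 24 (e.g. by elimination or Cramer's rule, determinant = -672) gives (1, -5, 6).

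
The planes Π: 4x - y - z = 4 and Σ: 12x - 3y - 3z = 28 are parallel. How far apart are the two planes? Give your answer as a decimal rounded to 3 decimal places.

1.257

Rescale Σ by 1/3: 4x - y - z = 28/3. Then distance = |4 − (28/3)| / √18 ≈ 1.257.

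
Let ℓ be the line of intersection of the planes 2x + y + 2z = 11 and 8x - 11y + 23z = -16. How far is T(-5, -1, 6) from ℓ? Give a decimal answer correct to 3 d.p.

9.422

Direction of ℓ: (2, 1, 2) × (8, -11, 23) = (45, -30, -30).
A point on ℓ: solving the two plane equations with x = 5 gives (5, 3, -1).
Taking (5, 3, -1) on ℓ with direction v = (45, -30, -30): w = T − (5, 3, -1) = (-10, -4, 7), and w × v = (330, 15, 480).
Distance = |w × v| / |v| = √339525 / √3825 ≈ 9.422.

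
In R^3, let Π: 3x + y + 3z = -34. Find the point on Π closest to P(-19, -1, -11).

Foot = P − λn with λ = (n·P − d)/|n|² = (-91 − (-34))/19 = -3.
Foot = (-19, -1, -11) − (-3)·(3, 1, 3) = (-10, 2, -2).

(-10, 2, -2)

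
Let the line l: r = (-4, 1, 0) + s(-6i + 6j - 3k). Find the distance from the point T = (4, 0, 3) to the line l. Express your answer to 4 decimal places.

Taking (-4, 1, 0) on l with direction v = (-6, 6, -3): w = T − (-4, 1, 0) = (8, -1, 3), and w × v = (-15, 6, 42).
Distance = |w × v| / |v| = √2025 / √81 ≈ 5.0000.

5.0000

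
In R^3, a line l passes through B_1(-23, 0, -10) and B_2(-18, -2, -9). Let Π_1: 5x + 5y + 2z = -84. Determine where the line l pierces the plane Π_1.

(-8, -6, -7)

A direction vector for l is B_2 − B_1 = (5, -2, 1).
Substitute r = (-23, 0, -10) + t(5, -2, 1) into the plane: -135 + 17t = -84, so t = 3.
Intersection: (-23, 0, -10) + 3·(5, -2, 1) = (-8, -6, -7).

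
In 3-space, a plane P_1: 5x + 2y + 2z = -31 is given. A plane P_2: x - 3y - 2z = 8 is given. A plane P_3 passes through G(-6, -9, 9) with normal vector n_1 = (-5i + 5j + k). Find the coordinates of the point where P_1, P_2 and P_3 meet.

P_3: n_1·r = n_1·G gives -5x + 5y + z = -6.
Solving the 3×3 linear system 5x + 2y + 2z = -31, x - 3y - 2z = 8, -5x + 5y + z = -6 (e.g. by elimination or Cramer's rule, determinant = 33) gives (-5, -7, 4).

(-5, -7, 4)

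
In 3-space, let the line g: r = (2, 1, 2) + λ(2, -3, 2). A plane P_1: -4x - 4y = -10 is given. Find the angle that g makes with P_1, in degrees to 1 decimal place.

sin θ = |n·v| / (|n||v|) = |4| / (√32 · √17) = 0.17150.
θ ≈ 9.9°.

9.9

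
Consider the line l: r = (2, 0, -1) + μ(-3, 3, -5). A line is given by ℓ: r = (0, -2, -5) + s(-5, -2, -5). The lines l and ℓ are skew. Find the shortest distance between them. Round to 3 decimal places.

Common perpendicular direction n = (-3, 3, -5) × (-5, -2, -5) = (-25, 10, 21).
With w = (0, -2, -5) − (2, 0, -1) = (-2, -2, -4), w · n = -54.
Distance = |w · n| / |n| = |-54| / √1166 ≈ 1.581.

1.581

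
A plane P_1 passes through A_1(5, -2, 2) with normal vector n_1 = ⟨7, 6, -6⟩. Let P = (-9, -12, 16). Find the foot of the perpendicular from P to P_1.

P_1: n_1·r = n_1·A_1 gives 7x + 6y - 6z = 11.
Foot = P − λn with λ = (n·P − d)/|n|² = (-231 − 11)/121 = -2.
Foot = (-9, -12, 16) − (-2)·(7, 6, -6) = (5, 0, 4).

(5, 0, 4)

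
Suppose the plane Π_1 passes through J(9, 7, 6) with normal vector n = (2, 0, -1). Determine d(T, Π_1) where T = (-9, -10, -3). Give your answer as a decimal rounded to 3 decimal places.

Π_1: n·r = n·J gives 2x - z = 12.
n·T − d = (2)·(-9) + (0)·(-10) + (-1)·(-3) − 12 = -27; |n| = √5.
Distance = |-27| / √5 = 27/√5 ≈ 12.075.

12.075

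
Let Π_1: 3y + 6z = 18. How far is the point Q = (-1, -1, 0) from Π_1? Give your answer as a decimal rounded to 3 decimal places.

3.130

n·Q − d = (0)·(-1) + (3)·(-1) + (6)·(0) − 18 = -21; |n| = √45.
Distance = |-21| / √45 = 21/√45 ≈ 3.130.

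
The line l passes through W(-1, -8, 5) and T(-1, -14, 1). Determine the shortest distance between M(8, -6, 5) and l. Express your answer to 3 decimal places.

9.068

A direction vector for l is T − W = (0, -6, -4).
Taking (-1, -8, 5) on l with direction v = (0, -6, -4): w = M − (-1, -8, 5) = (9, 2, 0), and w × v = (-8, 36, -54).
Distance = |w × v| / |v| = √4276 / √52 ≈ 9.068.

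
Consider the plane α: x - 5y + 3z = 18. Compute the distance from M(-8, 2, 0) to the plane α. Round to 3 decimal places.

6.085

n·M − d = (1)·(-8) + (-5)·(2) + (3)·(0) − 18 = -36; |n| = √35.
Distance = |-36| / √35 = 36/√35 ≈ 6.085.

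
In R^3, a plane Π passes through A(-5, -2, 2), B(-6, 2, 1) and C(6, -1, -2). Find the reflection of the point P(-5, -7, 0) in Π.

AB = (-1, 4, -1), AC = (11, 1, -4); a normal to Π is AB × AC = (-15, -15, -45).
Using A: Π has equation -15x - 15y - 45z = 15.
λ = (n·P − d)/|n|² = (180 − 15)/2475 = 1/15.
Reflection = P − 2λn = (-5, -7, 0) − (2/15)·(-15, -15, -45) = (-3, -5, 6).

(-3, -5, 6)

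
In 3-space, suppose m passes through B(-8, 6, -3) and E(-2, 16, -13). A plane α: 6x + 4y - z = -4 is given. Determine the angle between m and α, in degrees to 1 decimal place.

A direction vector for m is E − B = (6, 10, -10).
sin θ = |n·v| / (|n||v|) = |86| / (√53 · √236) = 0.76896.
θ ≈ 50.3°.

50.3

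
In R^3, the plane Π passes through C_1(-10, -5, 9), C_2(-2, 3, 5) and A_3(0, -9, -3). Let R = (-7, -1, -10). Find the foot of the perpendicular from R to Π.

C_1C_2 = (8, 8, -4), C_1A_3 = (10, -4, -12); a normal to Π is C_1C_2 × C_1A_3 = (-112, 56, -112).
Using C_1: Π has equation -112x + 56y - 112z = -168.
Foot = R − λn with λ = (n·R − d)/|n|² = (1848 − (-168))/28224 = 1/14.
Foot = (-7, -1, -10) − (1/14)·(-112, 56, -112) = (1, -5, -2).

(1, -5, -2)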